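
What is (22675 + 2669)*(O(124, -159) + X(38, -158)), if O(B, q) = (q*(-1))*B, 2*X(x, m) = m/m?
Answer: 499694976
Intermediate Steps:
X(x, m) = ½ (X(x, m) = (m/m)/2 = (½)*1 = ½)
O(B, q) = -B*q (O(B, q) = (-q)*B = -B*q)
(22675 + 2669)*(O(124, -159) + X(38, -158)) = (22675 + 2669)*(-1*124*(-159) + ½) = 25344*(19716 + ½) = 25344*(39433/2) = 499694976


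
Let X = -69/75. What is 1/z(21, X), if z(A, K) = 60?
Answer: 1/60 ≈ 0.016667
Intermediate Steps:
X = -23/25 (X = -69*1/75 = -23/25 ≈ -0.92000)
1/z(21, X) = 1/60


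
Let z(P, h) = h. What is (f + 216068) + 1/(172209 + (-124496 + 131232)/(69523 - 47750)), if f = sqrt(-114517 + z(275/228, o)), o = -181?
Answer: 810149838213697/3749513293 + I*sqrt(114698) ≈ 2.1607e+5 + 338.67*I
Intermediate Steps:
f = I*sqrt(114698) (f = sqrt(-114517 - 181) = sqrt(-114698) = I*sqrt(114698) ≈ 338.67*I)
(f + 216068) + 1/(172209 + (-124496 + 131232)/(69523 - 47750)) = (I*sqrt(114698) + 216068) + 1/(172209 + (-124496 + 131232)/(69523 - 47750)) = (216068 + I*sqrt(114698)) + 1/(172209 + 6736/21773) = (216068 + I*sqrt(114698)) + 1/(3749513293/21773) = (216068 + I*sqrt(114698)) + 21773/3749513293 = 810149838213697/3749513293 + I*sqrt(114698)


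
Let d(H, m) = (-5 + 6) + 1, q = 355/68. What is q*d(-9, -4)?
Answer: 355/34 ≈ 10.441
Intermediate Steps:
q = 355/68 (q = 355*(1/68) = 355/68 ≈ 5.2206)
d(H, m) = 2 (d(H, m) = 1 + 1 = 2)
q*d(-9, -4) = (355/68)*2 = 355/34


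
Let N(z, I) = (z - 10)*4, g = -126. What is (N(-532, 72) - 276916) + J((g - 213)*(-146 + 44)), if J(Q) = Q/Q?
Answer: -279083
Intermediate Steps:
J(Q) = 1
N(z, I) = -40 + 4*z (N(z, I) = (-10 + z)*4 = -40 + 4*z)
(N(-532, 72) - 276916) + J((g - 213)*(-146 + 44)) = ((-40 + 4*(-532)) - 276916) + 1 = ((-40 - 2128) - 276916) + 1 = (-2168 - 276916) + 1 = -279084 + 1 = -279083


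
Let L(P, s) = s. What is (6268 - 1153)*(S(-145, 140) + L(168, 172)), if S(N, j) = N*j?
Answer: -102954720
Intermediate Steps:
(6268 - 1153)*(S(-145, 140) + L(168, 172)) = (6268 - 1153)*(-145*140 + 172) = 5115*(-20300 + 172) = 5115*(-20128) = -102954720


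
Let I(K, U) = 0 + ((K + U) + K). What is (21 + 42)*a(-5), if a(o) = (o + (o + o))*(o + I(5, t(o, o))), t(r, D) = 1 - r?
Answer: -10395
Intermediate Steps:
I(K, U) = U + 2*K (I(K, U) = 0 + (U + 2*K) = U + 2*K)
a(o) = 33*o (a(o) = (o + (o + o))*(o + ((1 - o) + 2*5)) = (o + 2*o)*(o + ((1 - o) + 10)) = (3*o)*(o + (11 - o)) = (3*o)*11 = 33*o)
(21 + 42)*a(-5) = (21 + 42)*(33*(-5)) = 63*(-165) = -10395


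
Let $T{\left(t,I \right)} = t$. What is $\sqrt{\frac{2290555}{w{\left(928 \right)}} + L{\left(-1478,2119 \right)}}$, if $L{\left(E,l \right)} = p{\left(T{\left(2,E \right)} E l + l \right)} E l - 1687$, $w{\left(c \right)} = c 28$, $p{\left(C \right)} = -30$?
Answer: $\frac{\sqrt{991177183547922}}{3248} \approx 9693.0$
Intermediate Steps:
$w{\left(c \right)} = 28 c$
$L{\left(E,l \right)} = -1687 - 30 E l$ ($L{\left(E,l \right)} = - 30 E l - 1687 = -1687 - 30 E l$)
$\sqrt{\frac{2290555}{w{\left(928 \right)}} + L{\left(-1478,2119 \right)}} = \sqrt{\frac{2290555}{28 \cdot 928} - \left(1687 - 93956460\right)} = \sqrt{\frac{2290555}{25984} + \left(-1687 + 93956460\right)} = \sqrt{2290555 \cdot \frac{1}{25984} + 93954773} = \sqrt{\frac{2290555}{25984} + 93954773} = \sqrt{\frac{2441323112187}{25984}} = \frac{\sqrt{991177183547922}}{3248}$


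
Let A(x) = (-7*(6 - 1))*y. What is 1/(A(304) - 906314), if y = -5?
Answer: -1/906139 ≈ -1.1036e-6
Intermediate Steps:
A(x) = 175 (A(x) = -7*(6 - 1)*(-5) = -7*5*(-5) = -35*(-5) = 175)
1/(A(304) - 906314) = 1/(175 - 906314) = 1/(-906139) = -1/906139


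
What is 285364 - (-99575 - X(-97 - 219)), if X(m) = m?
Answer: 384623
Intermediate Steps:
285364 - (-99575 - X(-97 - 219)) = 285364 - (-99575 - (-97 - 219)) = 285364 - (-99575 - 1*(-316)) = 285364 - (-99575 + 316) = 285364 - 1*(-99259) = 285364 + 99259 = 384623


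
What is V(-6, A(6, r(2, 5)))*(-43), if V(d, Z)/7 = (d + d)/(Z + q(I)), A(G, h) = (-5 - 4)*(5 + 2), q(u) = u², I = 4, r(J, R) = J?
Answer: -3612/47 ≈ -76.851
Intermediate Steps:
A(G, h) = -63 (A(G, h) = -9*7 = -63)
V(d, Z) = 14*d/(16 + Z) (V(d, Z) = 7*((d + d)/(Z + 4²)) = 7*((2*d)/(Z + 16)) = 7*((2*d)/(16 + Z)) = 7*(2*d/(16 + Z)) = 14*d/(16 + Z))
V(-6, A(6, r(2, 5)))*(-43) = (14*(-6)/(16 - 63))*(-43) = (14*(-6)/(-47))*(-43) = (14*(-6)*(-1/47))*(-43) = (84/47)*(-43) = -3612/47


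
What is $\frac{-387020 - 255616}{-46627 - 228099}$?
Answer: $\frac{321318}{137363} \approx 2.3392$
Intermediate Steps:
$\frac{-387020 - 255616}{-46627 - 228099} = - \frac{642636}{-274726} = \left(-642636\right) \left(- \frac{1}{274726}\right) = \frac{321318}{137363}$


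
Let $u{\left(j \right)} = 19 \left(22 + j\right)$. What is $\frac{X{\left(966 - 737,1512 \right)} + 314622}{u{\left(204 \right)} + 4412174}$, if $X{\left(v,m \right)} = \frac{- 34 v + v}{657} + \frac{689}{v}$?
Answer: $\frac{7889090981}{110745143334} \approx 0.071236$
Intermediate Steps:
$X{\left(v,m \right)} = \frac{689}{v} - \frac{11 v}{219}$ ($X{\left(v,m \right)} = - 33 v \frac{1}{657} + \frac{689}{v} = - \frac{11 v}{219} + \frac{689}{v} = \frac{689}{v} - \frac{11 v}{219}$)
$u{\left(j \right)} = 418 + 19 j$
$\frac{X{\left(966 - 737,1512 \right)} + 314622}{u{\left(204 \right)} + 4412174} = \frac{\left(\frac{689}{966 - 737} - \frac{11 \left(966 - 737\right)}{219}\right) + 314622}{\left(418 + 19 \cdot 204\right) + 4412174} = \frac{\left(\frac{689}{966 - 737} - \frac{11 \left(966 - 737\right)}{219}\right) + 314622}{\left(418 + 3876\right) + 4412174} = \frac{\left(\frac{689}{229} - \frac{2519}{219}\right) + 314622}{4294 + 4412174} = \frac{\left(689 \cdot \frac{1}{229} - \frac{2519}{219}\right) + 314622}{4416468} = \left(\left(\frac{689}{229} - \frac{2519}{219}\right) + 314622\right) \frac{1}{4416468} = \left(- \frac{425960}{50151} + 314622\right) \frac{1}{4416468} = \frac{15778181962}{50151} \cdot \frac{1}{4416468} = \frac{7889090981}{110745143334}$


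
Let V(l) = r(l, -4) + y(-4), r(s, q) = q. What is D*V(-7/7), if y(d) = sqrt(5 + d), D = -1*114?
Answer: 342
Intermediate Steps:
D = -114
V(l) = -3 (V(l) = -4 + sqrt(5 - 4) = -4 + sqrt(1) = -4 + 1 = -3)
D*V(-7/7) = -114*(-3) = 342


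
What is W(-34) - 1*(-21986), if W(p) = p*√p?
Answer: 21986 - 34*I*√34 ≈ 21986.0 - 198.25*I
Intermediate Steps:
W(p) = p^(3/2)
W(-34) - 1*(-21986) = (-34)^(3/2) - 1*(-21986) = -34*I*√34 + 21986 = 21986 - 34*I*√34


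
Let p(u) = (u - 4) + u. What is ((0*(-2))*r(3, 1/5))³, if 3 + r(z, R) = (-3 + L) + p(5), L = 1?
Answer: 0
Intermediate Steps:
p(u) = -4 + 2*u (p(u) = (-4 + u) + u = -4 + 2*u)
r(z, R) = 1 (r(z, R) = -3 + ((-3 + 1) + (-4 + 2*5)) = -3 + (-2 + (-4 + 10)) = -3 + (-2 + 6) = -3 + 4 = 1)
((0*(-2))*r(3, 1/5))³ = ((0*(-2))*1)³ = (0*1)³ = 0³ = 0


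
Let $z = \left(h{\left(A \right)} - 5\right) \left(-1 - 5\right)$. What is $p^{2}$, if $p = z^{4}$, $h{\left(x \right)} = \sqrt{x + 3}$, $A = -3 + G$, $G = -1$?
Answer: $1679616 \left(5 - i\right)^{8} \approx -6.4229 \cdot 10^{9} - 7.6752 \cdot 10^{11} i$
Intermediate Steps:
$A = -4$ ($A = -3 - 1 = -4$)
$h{\left(x \right)} = \sqrt{3 + x}$
$z = 30 - 6 i$ ($z = \left(\sqrt{3 - 4} - 5\right) \left(-1 - 5\right) = \left(\sqrt{-1} - 5\right) \left(-6\right) = \left(i - 5\right) \left(-6\right) = \left(-5 + i\right) \left(-6\right) = 30 - 6 i \approx 30.0 - 6.0 i$)
$p = \left(30 - 6 i\right)^{4} \approx 6.169 \cdot 10^{5} - 6.2208 \cdot 10^{5} i$
$p^{2} = \left(616896 - 622080 i\right)^{2}$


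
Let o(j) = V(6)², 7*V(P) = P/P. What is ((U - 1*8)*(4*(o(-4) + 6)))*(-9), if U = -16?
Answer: 254880/49 ≈ 5201.6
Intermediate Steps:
V(P) = ⅐ (V(P) = (P/P)/7 = (⅐)*1 = ⅐)
o(j) = 1/49 (o(j) = (⅐)² = 1/49)
((U - 1*8)*(4*(o(-4) + 6)))*(-9) = ((-16 - 1*8)*(4*(1/49 + 6)))*(-9) = ((-16 - 8)*(4*(295/49)))*(-9) = -24*1180/49*(-9) = -28320/49*(-9) = 254880/49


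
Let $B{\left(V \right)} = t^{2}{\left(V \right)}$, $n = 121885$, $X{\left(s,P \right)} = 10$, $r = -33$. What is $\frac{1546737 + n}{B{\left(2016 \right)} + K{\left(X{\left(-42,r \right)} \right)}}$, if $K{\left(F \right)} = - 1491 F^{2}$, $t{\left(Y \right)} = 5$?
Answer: $- \frac{1668622}{149075} \approx -11.193$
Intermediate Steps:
$B{\left(V \right)} = 25$ ($B{\left(V \right)} = 5^{2} = 25$)
$\frac{1546737 + n}{B{\left(2016 \right)} + K{\left(X{\left(-42,r \right)} \right)}} = \frac{1546737 + 121885}{25 - 1491 \cdot 10^{2}} = \frac{1668622}{25 - 149100} = \frac{1668622}{-149075} = 1668622 \left(- \frac{1}{149075}\right) = - \frac{1668622}{149075}$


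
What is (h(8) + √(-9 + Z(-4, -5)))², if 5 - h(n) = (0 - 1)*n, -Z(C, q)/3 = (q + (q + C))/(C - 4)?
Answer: (26 + I*√57)²/4 ≈ 154.75 + 98.148*I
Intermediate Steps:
Z(C, q) = -3*(C + 2*q)/(-4 + C) (Z(C, q) = -3*(q + (q + C))/(C - 4) = -3*(q + (C + q))/(-4 + C) = -3*(C + 2*q)/(-4 + C))
h(n) = 5 + n (h(n) = 5 - (0 - 1)*n = 5 - (-1)*n = 5 + n)
(h(8) + √(-9 + Z(-4, -5)))² = ((5 + 8) + √(-9 + 3*(-1*(-4) - 2*(-5))/(-4 - 4)))² = (13 + √(-9 + 3*(4 + 10)/(-8)))² = (13 + √(-9 + 3*(-⅛)*14))² = (13 + √(-9 - 21/4))² = (13 + √(-57/4))² = (13 + I*√57/2)²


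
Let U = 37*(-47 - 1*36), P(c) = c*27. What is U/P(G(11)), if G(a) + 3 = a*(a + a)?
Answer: -3071/6453 ≈ -0.47590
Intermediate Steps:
G(a) = -3 + 2*a² (G(a) = -3 + a*(a + a) = -3 + a*(2*a) = -3 + 2*a²)
P(c) = 27*c
U = -3071 (U = 37*(-47 - 36) = 37*(-83) = -3071)
U/P(G(11)) = -3071*1/(27*(-3 + 2*11²)) = -3071*1/(27*(-3 + 2*121)) = -3071*1/(27*(-3 + 242)) = -3071/(27*239) = -3071/6453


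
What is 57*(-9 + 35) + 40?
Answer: 1522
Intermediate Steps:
57*(-9 + 35) + 40 = 57*26 + 40 = 1482 + 40 = 1522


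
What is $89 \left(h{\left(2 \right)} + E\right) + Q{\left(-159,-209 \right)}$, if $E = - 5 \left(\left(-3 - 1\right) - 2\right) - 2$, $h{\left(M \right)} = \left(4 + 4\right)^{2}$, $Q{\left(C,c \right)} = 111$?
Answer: $8299$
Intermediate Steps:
$h{\left(M \right)} = 64$ ($h{\left(M \right)} = 8^{2} = 64$)
$E = 28$ ($E = - 5 \left(-4 - 2\right) - 2 = \left(-5\right) \left(-6\right) - 2 = 30 - 2 = 28$)
$89 \left(h{\left(2 \right)} + E\right) + Q{\left(-159,-209 \right)} = 89 \left(64 + 28\right) + 111 = 89 \cdot 92 + 111 = 8188 + 111 = 8299$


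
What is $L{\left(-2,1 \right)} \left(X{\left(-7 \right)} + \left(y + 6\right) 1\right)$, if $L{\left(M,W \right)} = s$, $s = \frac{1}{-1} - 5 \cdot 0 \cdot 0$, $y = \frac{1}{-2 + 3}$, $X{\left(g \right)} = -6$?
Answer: $-1$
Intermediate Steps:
$y = 1$ ($y = 1^{-1} = 1$)
$s = -1$ ($s = -1 - 0 \cdot 0 = -1 - 0 = -1 + 0 = -1$)
$L{\left(M,W \right)} = -1$
$L{\left(-2,1 \right)} \left(X{\left(-7 \right)} + \left(y + 6\right) 1\right) = - (-6 + \left(1 + 6\right) 1) = - (-6 + 7 \cdot 1) = - (-6 + 7) = \left(-1\right) 1 = -1$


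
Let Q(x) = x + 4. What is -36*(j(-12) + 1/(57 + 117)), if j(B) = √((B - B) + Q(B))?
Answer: -6/29 - 72*I*√2 ≈ -0.2069 - 101.82*I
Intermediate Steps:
Q(x) = 4 + x
j(B) = √(4 + B) (j(B) = √((B - B) + (4 + B)) = √(0 + (4 + B)) = √(4 + B))
-36*(j(-12) + 1/(57 + 117)) = -36*(√(4 - 12) + 1/(57 + 117)) = -36*(√(-8) + 1/174) = -36*(2*I*√2 + 1/174) = -36*(1/174 + 2*I*√2) = -6/29 - 72*I*√2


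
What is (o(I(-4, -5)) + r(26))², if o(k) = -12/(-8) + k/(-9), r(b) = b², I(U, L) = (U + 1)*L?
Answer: 16443025/36 ≈ 4.5675e+5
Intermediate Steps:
I(U, L) = L*(1 + U) (I(U, L) = (1 + U)*L = L*(1 + U))
o(k) = 3/2 - k/9 (o(k) = -12*(-⅛) + k*(-⅑) = 3/2 - k/9)
(o(I(-4, -5)) + r(26))² = ((3/2 - (-5)*(1 - 4)/9) + 26²)² = ((3/2 - (-5)*(-3)/9) + 676)² = ((3/2 - ⅑*15) + 676)² = ((3/2 - 5/3) + 676)² = (-⅙ + 676)² = (4055/6)² = 16443025/36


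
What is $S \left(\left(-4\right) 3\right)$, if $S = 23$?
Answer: $-276$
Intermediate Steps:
$S \left(\left(-4\right) 3\right) = 23 \left(\left(-4\right) 3\right) = 23 \left(-12\right) = -276$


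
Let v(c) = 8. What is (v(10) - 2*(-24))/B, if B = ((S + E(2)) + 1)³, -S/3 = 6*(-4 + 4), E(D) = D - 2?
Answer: 56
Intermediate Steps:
E(D) = -2 + D
S = 0 (S = -18*(-4 + 4) = -18*0 = -3*0 = 0)
B = 1 (B = ((0 + (-2 + 2)) + 1)³ = ((0 + 0) + 1)³ = (0 + 1)³ = 1³ = 1)
(v(10) - 2*(-24))/B = (8 - 2*(-24))/1 = (8 + 48)*1 = 56*1 = 56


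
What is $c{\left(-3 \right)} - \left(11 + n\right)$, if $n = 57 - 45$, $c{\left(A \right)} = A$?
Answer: $-26$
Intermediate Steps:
$n = 12$ ($n = 57 - 45 = 12$)
$c{\left(-3 \right)} - \left(11 + n\right) = -3 - 23 = -26$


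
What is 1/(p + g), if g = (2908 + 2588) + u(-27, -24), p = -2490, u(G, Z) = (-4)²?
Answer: 1/3022 ≈ 0.00033091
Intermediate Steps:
u(G, Z) = 16
g = 5512 (g = (2908 + 2588) + 16 = 5496 + 16 = 5512)
1/(p + g) = 1/(-2490 + 5512) = 1/3022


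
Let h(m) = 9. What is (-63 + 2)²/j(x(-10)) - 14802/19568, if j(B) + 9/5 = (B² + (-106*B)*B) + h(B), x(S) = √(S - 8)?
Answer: 55912717/46405512 ≈ 1.2049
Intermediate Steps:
x(S) = √(-8 + S)
j(B) = 36/5 - 105*B² (j(B) = -9/5 + ((B² + (-106*B)*B) + 9) = -9/5 + ((B² - 106*B²) + 9) = -9/5 + (-105*B² + 9) = -9/5 + (9 - 105*B²) = 36/5 - 105*B²)
(-63 + 2)²/j(x(-10)) - 14802/19568 = (-63 + 2)²/(36/5 - 105*(√(-8 - 10))²) - 14802/19568 = (-61)²/(36/5 - 105*(√(-18))²) - 14802*1/19568 = 3721/(36/5 - 105*(3*I*√2)²) - 7401/9784 = 3721/(36/5 - 105*(-18)) - 7401/9784 = 3721/(36/5 + 1890) - 7401/9784 = 3721/(9486/5) - 7401/9784 = 3721*(5/9486) - 7401/9784 = 18605/9486 - 7401/9784 = 55912717/46405512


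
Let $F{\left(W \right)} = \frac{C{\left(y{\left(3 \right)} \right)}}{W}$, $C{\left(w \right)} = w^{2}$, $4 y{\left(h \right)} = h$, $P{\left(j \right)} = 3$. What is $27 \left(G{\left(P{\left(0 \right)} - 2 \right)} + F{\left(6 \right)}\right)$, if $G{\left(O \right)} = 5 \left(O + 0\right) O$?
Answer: $\frac{4401}{32} \approx 137.53$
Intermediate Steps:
$y{\left(h \right)} = \frac{h}{4}$
$G{\left(O \right)} = 5 O^{2}$ ($G{\left(O \right)} = 5 O O = 5 O^{2}$)
$F{\left(W \right)} = \frac{9}{16 W}$ ($F{\left(W \right)} = \frac{\left(\frac{1}{4} \cdot 3\right)^{2}}{W} = \frac{\left(\frac{3}{4}\right)^{2}}{W} = \frac{9}{16 W}$)
$27 \left(G{\left(P{\left(0 \right)} - 2 \right)} + F{\left(6 \right)}\right) = 27 \left(5 \left(3 - 2\right)^{2} + \frac{9}{16 \cdot 6}\right) = 27 \left(5 \left(3 - 2\right)^{2} + \frac{9}{16} \cdot \frac{1}{6}\right) = 27 \left(5 \cdot 1^{2} + \frac{3}{32}\right) = 27 \left(5 \cdot 1 + \frac{3}{32}\right) = 27 \left(5 + \frac{3}{32}\right) = 27 \cdot \frac{163}{32} = \frac{4401}{32}$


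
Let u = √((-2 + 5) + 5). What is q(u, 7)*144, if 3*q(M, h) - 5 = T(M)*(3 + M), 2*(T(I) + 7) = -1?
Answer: -840 - 720*√2 ≈ -1858.2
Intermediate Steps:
T(I) = -15/2 (T(I) = -7 + (½)*(-1) = -7 - ½ = -15/2)
u = 2*√2 (u = √(3 + 5) = √8 = 2*√2 ≈ 2.8284)
q(M, h) = -35/6 - 5*M/2 (q(M, h) = 5/3 + (-15*(3 + M)/2)/3 = 5/3 + (-45/2 - 15*M/2)/3 = 5/3 + (-15/2 - 5*M/2) = -35/6 - 5*M/2)
q(u, 7)*144 = (-35/6 - 5*√2)*144 = -840 - 720*√2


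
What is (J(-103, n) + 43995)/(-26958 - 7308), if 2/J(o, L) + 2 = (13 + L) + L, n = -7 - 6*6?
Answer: -3299623/2569950 ≈ -1.2839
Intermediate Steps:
n = -43 (n = -7 - 36 = -43)
J(o, L) = 2/(11 + 2*L) (J(o, L) = 2/(-2 + ((13 + L) + L)) = 2/(-2 + (13 + 2*L)) = 2/(11 + 2*L))
(J(-103, n) + 43995)/(-26958 - 7308) = (2/(11 + 2*(-43)) + 43995)/(-26958 - 7308) = (2/(11 - 86) + 43995)/(-34266) = (2/(-75) + 43995)*(-1/34266) = (2*(-1/75) + 43995)*(-1/34266) = (-2/75 + 43995)*(-1/34266) = (3299623/75)*(-1/34266) = -3299623/2569950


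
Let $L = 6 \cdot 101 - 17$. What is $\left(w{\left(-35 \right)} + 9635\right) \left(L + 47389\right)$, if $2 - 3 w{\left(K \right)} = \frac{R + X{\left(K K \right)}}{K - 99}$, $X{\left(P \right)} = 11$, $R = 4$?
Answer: $\frac{92922662917}{201} \approx 4.623 \cdot 10^{8}$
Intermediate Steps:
$L = 589$ ($L = 606 - 17 = 589$)
$w{\left(K \right)} = \frac{2}{3} - \frac{5}{-99 + K}$ ($w{\left(K \right)} = \frac{2}{3} - \frac{\left(4 + 11\right) \frac{1}{K - 99}}{3} = \frac{2}{3} - \frac{15 \frac{1}{-99 + K}}{3} = \frac{2}{3} - \frac{5}{-99 + K}$)
$\left(w{\left(-35 \right)} + 9635\right) \left(L + 47389\right) = \left(\frac{-213 + 2 \left(-35\right)}{3 \left(-99 - 35\right)} + 9635\right) \left(589 + 47389\right) = \left(\frac{-213 - 70}{3 \left(-134\right)} + 9635\right) 47978 = \left(\frac{1}{3} \left(- \frac{1}{134}\right) \left(-283\right) + 9635\right) 47978 = \left(\frac{283}{402} + 9635\right) 47978 = \frac{3873553}{402} \cdot 47978 = \frac{92922662917}{201}$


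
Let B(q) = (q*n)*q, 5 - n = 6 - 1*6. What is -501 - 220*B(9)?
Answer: -89601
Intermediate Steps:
n = 5 (n = 5 - (6 - 1*6) = 5 - (6 - 6) = 5 - 1*0 = 5 + 0 = 5)
B(q) = 5*q**2 (B(q) = (q*5)*q = (5*q)*q = 5*q**2)
-501 - 220*B(9) = -501 - 1100*9**2 = -501 - 1100*81 = -501 - 220*405 = -501 - 89100 = -89601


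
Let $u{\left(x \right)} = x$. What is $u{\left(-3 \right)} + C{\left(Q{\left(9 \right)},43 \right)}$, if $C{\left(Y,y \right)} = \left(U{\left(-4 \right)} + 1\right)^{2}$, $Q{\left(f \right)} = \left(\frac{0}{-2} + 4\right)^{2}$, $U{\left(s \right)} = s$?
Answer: $6$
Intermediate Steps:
$Q{\left(f \right)} = 16$ ($Q{\left(f \right)} = \left(0 \left(- \frac{1}{2}\right) + 4\right)^{2} = \left(0 + 4\right)^{2} = 4^{2} = 16$)
$C{\left(Y,y \right)} = 9$ ($C{\left(Y,y \right)} = \left(-4 + 1\right)^{2} = \left(-3\right)^{2} = 9$)
$u{\left(-3 \right)} + C{\left(Q{\left(9 \right)},43 \right)} = -3 + 9 = 6$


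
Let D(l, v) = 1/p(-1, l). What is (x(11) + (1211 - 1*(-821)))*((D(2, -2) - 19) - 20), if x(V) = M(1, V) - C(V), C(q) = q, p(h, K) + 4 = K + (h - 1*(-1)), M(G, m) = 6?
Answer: -160133/2 ≈ -80067.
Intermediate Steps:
p(h, K) = -3 + K + h (p(h, K) = -4 + (K + (h - 1*(-1))) = -4 + (K + (h + 1)) = -4 + (K + (1 + h)) = -4 + (1 + K + h) = -3 + K + h)
x(V) = 6 - V
D(l, v) = 1/(-4 + l) (D(l, v) = 1/(-3 + l - 1) = 1/(-4 + l))
(x(11) + (1211 - 1*(-821)))*((D(2, -2) - 19) - 20) = ((6 - 1*11) + (1211 - 1*(-821)))*((1/(-4 + 2) - 19) - 20) = ((6 - 11) + (1211 + 821))*((1/(-2) - 19) - 20) = (-5 + 2032)*((-1/2 - 19) - 20) = 2027*(-39/2 - 20) = 2027*(-79/2) = -160133/2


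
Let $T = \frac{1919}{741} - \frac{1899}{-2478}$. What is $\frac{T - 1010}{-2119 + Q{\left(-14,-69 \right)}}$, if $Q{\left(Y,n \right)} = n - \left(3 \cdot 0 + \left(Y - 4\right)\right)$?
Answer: $\frac{32428027}{69904380} \approx 0.46389$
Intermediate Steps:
$T = \frac{108113}{32214}$ ($T = 1919 \cdot \frac{1}{741} - - \frac{633}{826} = \frac{101}{39} + \frac{633}{826} = \frac{108113}{32214} \approx 3.3561$)
$Q{\left(Y,n \right)} = 4 + n - Y$ ($Q{\left(Y,n \right)} = n - \left(0 + \left(-4 + Y\right)\right) = n - \left(-4 + Y\right) = 4 + n - Y$)
$\frac{T - 1010}{-2119 + Q{\left(-14,-69 \right)}} = \frac{\frac{108113}{32214} - 1010}{-2119 - 51} = - \frac{32428027}{32214 \left(-2119 + \left(4 - 69 + 14\right)\right)} = - \frac{32428027}{32214 \left(-2119 - 51\right)} = - \frac{32428027}{32214 \left(-2170\right)} = \left(- \frac{32428027}{32214}\right) \left(- \frac{1}{2170}\right) = \frac{32428027}{69904380}$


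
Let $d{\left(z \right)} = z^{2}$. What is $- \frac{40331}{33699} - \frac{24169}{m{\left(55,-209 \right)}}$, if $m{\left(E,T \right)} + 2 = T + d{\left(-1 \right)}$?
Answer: $\frac{268667207}{2358930} \approx 113.89$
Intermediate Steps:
$m{\left(E,T \right)} = -1 + T$ ($m{\left(E,T \right)} = -2 + \left(T + \left(-1\right)^{2}\right) = -2 + \left(T + 1\right) = -2 + \left(1 + T\right) = -1 + T$)
$- \frac{40331}{33699} - \frac{24169}{m{\left(55,-209 \right)}} = - \frac{40331}{33699} - \frac{24169}{-1 - 209} = \left(-40331\right) \frac{1}{33699} - \frac{24169}{-210} = - \frac{40331}{33699} - - \frac{24169}{210} = - \frac{40331}{33699} + \frac{24169}{210} = \frac{268667207}{2358930}$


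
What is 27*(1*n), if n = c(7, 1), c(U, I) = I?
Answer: 27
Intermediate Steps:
n = 1
27*(1*n) = 27*(1*1) = 27*1 = 27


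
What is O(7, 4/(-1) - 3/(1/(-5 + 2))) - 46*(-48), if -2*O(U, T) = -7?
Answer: 4423/2 ≈ 2211.5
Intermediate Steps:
O(U, T) = 7/2 (O(U, T) = -½*(-7) = 7/2)
O(7, 4/(-1) - 3/(1/(-5 + 2))) - 46*(-48) = 7/2 - 46*(-48) = 7/2 + 2208 = 4423/2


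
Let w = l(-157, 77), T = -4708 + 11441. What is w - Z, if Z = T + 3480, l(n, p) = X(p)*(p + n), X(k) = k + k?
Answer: -22533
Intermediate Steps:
X(k) = 2*k
T = 6733
l(n, p) = 2*p*(n + p) (l(n, p) = (2*p)*(p + n) = (2*p)*(n + p) = 2*p*(n + p))
w = -12320 (w = 2*77*(-157 + 77) = 2*77*(-80) = -12320)
Z = 10213 (Z = 6733 + 3480 = 10213)
w - Z = -12320 - 1*10213 = -12320 - 10213 = -22533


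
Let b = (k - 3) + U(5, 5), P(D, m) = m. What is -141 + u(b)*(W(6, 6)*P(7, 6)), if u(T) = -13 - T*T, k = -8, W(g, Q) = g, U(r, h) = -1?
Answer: -5793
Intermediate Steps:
b = -12 (b = (-8 - 3) - 1 = -11 - 1 = -12)
u(T) = -13 - T**2
-141 + u(b)*(W(6, 6)*P(7, 6)) = -141 + (-13 - 1*(-12)**2)*(6*6) = -141 + (-13 - 1*144)*36 = -141 + (-13 - 144)*36 = -141 - 157*36 = -141 - 5652 = -5793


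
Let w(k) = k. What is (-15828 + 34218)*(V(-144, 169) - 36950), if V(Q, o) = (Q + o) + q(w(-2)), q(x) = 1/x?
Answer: -679059945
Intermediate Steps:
V(Q, o) = -1/2 + Q + o (V(Q, o) = (Q + o) + 1/(-2) = (Q + o) - 1/2 = -1/2 + Q + o)
(-15828 + 34218)*(V(-144, 169) - 36950) = (-15828 + 34218)*((-1/2 - 144 + 169) - 36950) = 18390*(49/2 - 36950) = 18390*(-73851/2) = -679059945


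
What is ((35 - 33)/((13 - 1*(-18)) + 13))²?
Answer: 1/484 ≈ 0.0020661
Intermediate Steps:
((35 - 33)/((13 - 1*(-18)) + 13))² = (2/((13 + 18) + 13))² = (2/(31 + 13))² = (2/44)² = (2*(1/44))² = (1/22)² = 1/484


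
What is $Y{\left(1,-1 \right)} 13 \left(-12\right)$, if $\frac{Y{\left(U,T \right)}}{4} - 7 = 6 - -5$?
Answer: $-11232$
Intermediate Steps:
$Y{\left(U,T \right)} = 72$ ($Y{\left(U,T \right)} = 28 + 4 \left(6 - -5\right) = 28 + 4 \left(6 + 5\right) = 28 + 4 \cdot 11 = 28 + 44 = 72$)
$Y{\left(1,-1 \right)} 13 \left(-12\right) = 72 \cdot 13 \left(-12\right) = 936 \left(-12\right) = -11232$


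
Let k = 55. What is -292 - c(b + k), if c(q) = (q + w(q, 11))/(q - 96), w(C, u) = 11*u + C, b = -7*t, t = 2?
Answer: -15857/55 ≈ -288.31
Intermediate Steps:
b = -14 (b = -7*2 = -14)
w(C, u) = C + 11*u
c(q) = (121 + 2*q)/(-96 + q) (c(q) = (q + (q + 11*11))/(q - 96) = (q + (q + 121))/(-96 + q) = (q + (121 + q))/(-96 + q) = (121 + 2*q)/(-96 + q))
-292 - c(b + k) = -292 - (121 + 2*(-14 + 55))/(-96 + (-14 + 55)) = -292 - (121 + 2*41)/(-96 + 41) = -292 - (121 + 82)/(-55) = -292 - (-1)*203/55 = -292 - 1*(-203/55) = -292 + 203/55 = -15857/55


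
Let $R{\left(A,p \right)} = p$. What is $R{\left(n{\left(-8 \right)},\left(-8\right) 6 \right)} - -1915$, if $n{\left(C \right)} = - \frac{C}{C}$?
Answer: $1867$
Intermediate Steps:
$n{\left(C \right)} = -1$ ($n{\left(C \right)} = \left(-1\right) 1 = -1$)
$R{\left(n{\left(-8 \right)},\left(-8\right) 6 \right)} - -1915 = \left(-8\right) 6 - -1915 = -48 + 1915 = 1867$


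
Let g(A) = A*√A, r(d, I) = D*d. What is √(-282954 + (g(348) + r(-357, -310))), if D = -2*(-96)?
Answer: √(-351498 + 696*√87) ≈ 587.37*I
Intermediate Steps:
D = 192
r(d, I) = 192*d
g(A) = A^(3/2)
√(-282954 + (g(348) + r(-357, -310))) = √(-282954 + (348^(3/2) + 192*(-357))) = √(-282954 + (696*√87 - 68544)) = √(-282954 + (-68544 + 696*√87)) = √(-351498 + 696*√87)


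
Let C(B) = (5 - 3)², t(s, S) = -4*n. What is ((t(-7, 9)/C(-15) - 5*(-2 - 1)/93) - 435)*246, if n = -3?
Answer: -3293202/31 ≈ -1.0623e+5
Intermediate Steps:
t(s, S) = 12 (t(s, S) = -4*(-3) = 12)
C(B) = 4 (C(B) = 2² = 4)
((t(-7, 9)/C(-15) - 5*(-2 - 1)/93) - 435)*246 = ((12/4 - 5*(-2 - 1)/93) - 435)*246 = ((12*(¼) - 5*(-3)*(1/93)) - 435)*246 = ((3 + 15*(1/93)) - 435)*246 = ((3 + 5/31) - 435)*246 = (98/31 - 435)*246 = -13387/31*246 = -3293202/31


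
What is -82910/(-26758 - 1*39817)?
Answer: 16582/13315 ≈ 1.2454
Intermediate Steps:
-82910/(-26758 - 1*39817) = -82910/(-26758 - 39817) = -82910/(-66575) = -82910*(-1/66575) = 16582/13315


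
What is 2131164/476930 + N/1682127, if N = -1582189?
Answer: 1415147553029/401128415055 ≈ 3.5279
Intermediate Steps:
2131164/476930 + N/1682127 = 2131164/476930 - 1582189/1682127 = 2131164*(1/476930) - 1582189*1/1682127 = 1065582/238465 - 1582189/1682127 = 1415147553029/401128415055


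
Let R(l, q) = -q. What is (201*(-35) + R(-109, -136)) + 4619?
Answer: -2280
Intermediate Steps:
(201*(-35) + R(-109, -136)) + 4619 = (201*(-35) - 1*(-136)) + 4619 = (-7035 + 136) + 4619 = -6899 + 4619 = -2280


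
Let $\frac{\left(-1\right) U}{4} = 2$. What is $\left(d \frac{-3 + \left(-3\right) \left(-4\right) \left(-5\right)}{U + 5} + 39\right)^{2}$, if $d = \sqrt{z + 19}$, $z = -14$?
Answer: $3726 + 1638 \sqrt{5} \approx 7388.7$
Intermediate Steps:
$U = -8$ ($U = \left(-4\right) 2 = -8$)
$d = \sqrt{5}$ ($d = \sqrt{-14 + 19} = \sqrt{5} \approx 2.2361$)
$\left(d \frac{-3 + \left(-3\right) \left(-4\right) \left(-5\right)}{U + 5} + 39\right)^{2} = \left(\sqrt{5} \frac{-3 + \left(-3\right) \left(-4\right) \left(-5\right)}{-8 + 5} + 39\right)^{2} = \left(\sqrt{5} \frac{-3 + 12 \left(-5\right)}{-3} + 39\right)^{2} = \left(\sqrt{5} \left(-3 - 60\right) \left(- \frac{1}{3}\right) + 39\right)^{2} = \left(\sqrt{5} \left(\left(-63\right) \left(- \frac{1}{3}\right)\right) + 39\right)^{2} = \left(\sqrt{5} \cdot 21 + 39\right)^{2} = \left(21 \sqrt{5} + 39\right)^{2} = \left(39 + 21 \sqrt{5}\right)^{2}$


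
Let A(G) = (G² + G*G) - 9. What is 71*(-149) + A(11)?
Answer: -10346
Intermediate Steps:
A(G) = -9 + 2*G² (A(G) = (G² + G²) - 9 = 2*G² - 9 = -9 + 2*G²)
71*(-149) + A(11) = 71*(-149) + (-9 + 2*11²) = -10579 + (-9 + 2*121) = -10579 + (-9 + 242) = -10579 + 233 = -10346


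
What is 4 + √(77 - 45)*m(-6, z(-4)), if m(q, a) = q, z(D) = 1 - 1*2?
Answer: 4 - 24*√2 ≈ -29.941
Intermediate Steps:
z(D) = -1 (z(D) = 1 - 2 = -1)
4 + √(77 - 45)*m(-6, z(-4)) = 4 + √(77 - 45)*(-6) = 4 + √32*(-6) = 4 + (4*√2)*(-6) = 4 - 24*√2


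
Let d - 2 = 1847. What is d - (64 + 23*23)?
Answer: 1256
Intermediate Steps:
d = 1849 (d = 2 + 1847 = 1849)
d - (64 + 23*23) = 1849 - (64 + 23*23) = 1849 - (64 + 529) = 1849 - 1*593 = 1849 - 593 = 1256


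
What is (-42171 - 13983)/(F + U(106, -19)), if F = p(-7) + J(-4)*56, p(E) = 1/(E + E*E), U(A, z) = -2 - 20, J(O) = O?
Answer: 2358468/10331 ≈ 228.29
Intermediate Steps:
U(A, z) = -22
p(E) = 1/(E + E**2)
F = -9407/42 (F = 1/((-7)*(1 - 7)) - 4*56 = -1/7/(-6) - 224 = -1/7*(-1/6) - 224 = 1/42 - 224 = -9407/42 ≈ -223.98)
(-42171 - 13983)/(F + U(106, -19)) = (-42171 - 13983)/(-9407/42 - 22) = -56154/(-10331/42) = -56154*(-42/10331) = 2358468/10331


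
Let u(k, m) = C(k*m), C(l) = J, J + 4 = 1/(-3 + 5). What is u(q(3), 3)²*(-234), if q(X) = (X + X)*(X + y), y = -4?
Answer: -5733/2 ≈ -2866.5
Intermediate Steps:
J = -7/2 (J = -4 + 1/(-3 + 5) = -4 + 1/2 = -4 + ½ = -7/2 ≈ -3.5000)
q(X) = 2*X*(-4 + X) (q(X) = (X + X)*(X - 4) = (2*X)*(-4 + X) = 2*X*(-4 + X))
C(l) = -7/2
u(k, m) = -7/2
u(q(3), 3)²*(-234) = (-7/2)²*(-234) = (49/4)*(-234) = -5733/2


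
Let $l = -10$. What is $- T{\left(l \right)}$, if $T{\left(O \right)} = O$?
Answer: $10$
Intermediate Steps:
$- T{\left(l \right)} = \left(-1\right) \left(-10\right) = 10$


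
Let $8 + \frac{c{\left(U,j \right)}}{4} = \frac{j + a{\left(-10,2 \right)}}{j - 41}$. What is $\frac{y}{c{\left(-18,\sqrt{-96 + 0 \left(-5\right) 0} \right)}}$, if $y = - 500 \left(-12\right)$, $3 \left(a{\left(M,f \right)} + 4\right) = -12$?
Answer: $- \frac{646500}{3347} + \frac{12375 i \sqrt{6}}{6694} \approx -193.16 + 4.5283 i$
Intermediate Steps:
$a{\left(M,f \right)} = -8$ ($a{\left(M,f \right)} = -4 + \frac{1}{3} \left(-12\right) = -4 - 4 = -8$)
$c{\left(U,j \right)} = -32 + \frac{4 \left(-8 + j\right)}{-41 + j}$ ($c{\left(U,j \right)} = -32 + 4 \frac{j - 8}{j - 41} = -32 + 4 \frac{-8 + j}{-41 + j} = -32 + \frac{4 \left(-8 + j\right)}{-41 + j}$)
$y = 6000$ ($y = \left(-1\right) \left(-6000\right) = 6000$)
$\frac{y}{c{\left(-18,\sqrt{-96 + 0 \left(-5\right) 0} \right)}} = \frac{6000}{4 \frac{1}{-41 + \sqrt{-96 + 0 \left(-5\right) 0}} \left(320 - 7 \sqrt{-96 + 0 \left(-5\right) 0}\right)} = \frac{6000}{4 \frac{1}{-41 + \sqrt{-96 + 0 \cdot 0}} \left(320 - 7 \sqrt{-96 + 0 \cdot 0}\right)} = \frac{6000}{4 \frac{1}{-41 + \sqrt{-96 + 0}} \left(320 - 7 \sqrt{-96 + 0}\right)} = \frac{6000}{4 \frac{1}{-41 + \sqrt{-96}} \left(320 - 7 \sqrt{-96}\right)} = \frac{6000}{4 \frac{1}{-41 + 4 i \sqrt{6}} \left(320 - 7 \cdot 4 i \sqrt{6}\right)} = \frac{6000}{4 \frac{1}{-41 + 4 i \sqrt{6}} \left(320 - 28 i \sqrt{6}\right)} = 6000 \frac{-41 + 4 i \sqrt{6}}{4 \left(320 - 28 i \sqrt{6}\right)} = \frac{1500 \left(-41 + 4 i \sqrt{6}\right)}{320 - 28 i \sqrt{6}}$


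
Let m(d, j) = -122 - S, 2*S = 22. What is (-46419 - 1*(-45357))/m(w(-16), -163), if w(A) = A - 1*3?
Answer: 1062/133 ≈ 7.9850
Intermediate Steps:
S = 11 (S = (½)*22 = 11)
w(A) = -3 + A (w(A) = A - 3 = -3 + A)
m(d, j) = -133 (m(d, j) = -122 - 1*11 = -122 - 11 = -133)
(-46419 - 1*(-45357))/m(w(-16), -163) = (-46419 - 1*(-45357))/(-133) = (-46419 + 45357)*(-1/133) = -1062*(-1/133) = 1062/133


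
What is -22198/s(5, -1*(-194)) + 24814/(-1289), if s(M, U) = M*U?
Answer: -26341401/625165 ≈ -42.135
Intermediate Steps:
-22198/s(5, -1*(-194)) + 24814/(-1289) = -22198/(5*(-1*(-194))) + 24814/(-1289) = -22198/(5*194) + 24814*(-1/1289) = -22198/970 - 24814/1289 = -22198*1/970 - 24814/1289 = -11099/485 - 24814/1289 = -26341401/625165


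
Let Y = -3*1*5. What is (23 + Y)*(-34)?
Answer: -272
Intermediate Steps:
Y = -15 (Y = -3*5 = -15)
(23 + Y)*(-34) = (23 - 15)*(-34) = 8*(-34) = -272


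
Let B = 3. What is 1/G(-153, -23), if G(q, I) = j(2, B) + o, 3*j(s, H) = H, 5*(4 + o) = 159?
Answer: 5/144 ≈ 0.034722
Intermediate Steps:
o = 139/5 (o = -4 + (⅕)*159 = -4 + 159/5 = 139/5 ≈ 27.800)
j(s, H) = H/3
G(q, I) = 144/5 (G(q, I) = (⅓)*3 + 139/5 = 1 + 139/5 = 144/5)
1/G(-153, -23) = 1/(144/5) = 5/144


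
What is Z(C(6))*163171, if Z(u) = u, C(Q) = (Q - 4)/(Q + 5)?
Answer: 326342/11 ≈ 29667.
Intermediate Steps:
C(Q) = (-4 + Q)/(5 + Q)
Z(C(6))*163171 = ((-4 + 6)/(5 + 6))*163171 = (2/11)*163171 = 326342/11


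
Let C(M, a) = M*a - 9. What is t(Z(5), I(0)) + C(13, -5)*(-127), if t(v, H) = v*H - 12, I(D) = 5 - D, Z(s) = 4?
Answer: 9406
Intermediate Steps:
t(v, H) = -12 + H*v (t(v, H) = H*v - 12 = -12 + H*v)
C(M, a) = -9 + M*a
t(Z(5), I(0)) + C(13, -5)*(-127) = (-12 + (5 - 1*0)*4) + (-9 + 13*(-5))*(-127) = (-12 + (5 + 0)*4) + (-9 - 65)*(-127) = (-12 + 5*4) - 74*(-127) = (-12 + 20) + 9398 = 8 + 9398 = 9406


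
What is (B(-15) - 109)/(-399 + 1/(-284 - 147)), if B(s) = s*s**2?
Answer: 750802/85985 ≈ 8.7318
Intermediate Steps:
B(s) = s**3
(B(-15) - 109)/(-399 + 1/(-284 - 147)) = ((-15)**3 - 109)/(-399 + 1/(-284 - 147)) = (-3375 - 109)/(-399 + 1/(-431)) = -3484/(-399 - 1/431) = -3484/(-171970/431) = -3484*(-431/171970) = 750802/85985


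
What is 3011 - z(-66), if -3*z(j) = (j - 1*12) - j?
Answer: 3007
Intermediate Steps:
z(j) = 4 (z(j) = -((j - 1*12) - j)/3 = -((j - 12) - j)/3 = -((-12 + j) - j)/3 = -⅓*(-12) = 4)
3011 - z(-66) = 3011 - 1*4 = 3011 - 4 = 3007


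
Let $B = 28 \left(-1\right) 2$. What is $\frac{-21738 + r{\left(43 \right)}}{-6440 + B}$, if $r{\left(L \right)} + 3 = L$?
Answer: $\frac{10849}{3248} \approx 3.3402$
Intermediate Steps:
$B = -56$ ($B = \left(-28\right) 2 = -56$)
$r{\left(L \right)} = -3 + L$
$\frac{-21738 + r{\left(43 \right)}}{-6440 + B} = \frac{-21738 + \left(-3 + 43\right)}{-6440 - 56} = \frac{-21738 + 40}{-6496} = \left(-21698\right) \left(- \frac{1}{6496}\right) = \frac{10849}{3248}$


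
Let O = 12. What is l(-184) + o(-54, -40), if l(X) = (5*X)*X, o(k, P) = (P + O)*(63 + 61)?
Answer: 165808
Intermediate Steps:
o(k, P) = 1488 + 124*P (o(k, P) = (P + 12)*(63 + 61) = (12 + P)*124 = 1488 + 124*P)
l(X) = 5*X²
l(-184) + o(-54, -40) = 5*(-184)² + (1488 + 124*(-40)) = 5*33856 + (1488 - 4960) = 169280 - 3472 = 165808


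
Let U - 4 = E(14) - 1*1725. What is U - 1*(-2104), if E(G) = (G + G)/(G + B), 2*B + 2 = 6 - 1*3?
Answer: 11163/29 ≈ 384.93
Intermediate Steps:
B = ½ (B = -1 + (6 - 1*3)/2 = -1 + (6 - 3)/2 = -1 + (½)*3 = -1 + 3/2 = ½ ≈ 0.50000)
E(G) = 2*G/(½ + G) (E(G) = (G + G)/(G + ½) = (2*G)/(½ + G) = 2*G/(½ + G))
U = -49853/29 (U = 4 + (4*14/(1 + 2*14) - 1*1725) = 4 + (4*14/(1 + 28) - 1725) = 4 + (4*14/29 - 1725) = 4 + (4*14*(1/29) - 1725) = 4 + (56/29 - 1725) = 4 - 49969/29 = -49853/29 ≈ -1719.1)
U - 1*(-2104) = -49853/29 - 1*(-2104) = -49853/29 + 2104 = 11163/29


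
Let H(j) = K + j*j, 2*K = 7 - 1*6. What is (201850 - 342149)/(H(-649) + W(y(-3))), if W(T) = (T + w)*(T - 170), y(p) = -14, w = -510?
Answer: -280598/1035235 ≈ -0.27105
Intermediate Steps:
K = 1/2 (K = (7 - 1*6)/2 = (7 - 6)/2 = (1/2)*1 = 1/2 ≈ 0.50000)
H(j) = 1/2 + j**2 (H(j) = 1/2 + j*j = 1/2 + j**2)
W(T) = (-510 + T)*(-170 + T) (W(T) = (T - 510)*(T - 170) = (-510 + T)*(-170 + T))
(201850 - 342149)/(H(-649) + W(y(-3))) = (201850 - 342149)/((1/2 + (-649)**2) + (86700 + (-14)**2 - 680*(-14))) = -140299/((1/2 + 421201) + (86700 + 196 + 9520)) = -140299/(842403/2 + 96416) = -140299/1035235/2 = -140299*2/1035235 = -280598/1035235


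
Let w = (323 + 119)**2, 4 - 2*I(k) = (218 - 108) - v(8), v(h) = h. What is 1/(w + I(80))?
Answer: 1/195315 ≈ 5.1199e-6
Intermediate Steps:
I(k) = -49 (I(k) = 2 - ((218 - 108) - 1*8)/2 = 2 - (110 - 8)/2 = 2 - 1/2*102 = 2 - 51 = -49)
w = 195364 (w = 442**2 = 195364)
1/(w + I(80)) = 1/(195364 - 49) = 1/195315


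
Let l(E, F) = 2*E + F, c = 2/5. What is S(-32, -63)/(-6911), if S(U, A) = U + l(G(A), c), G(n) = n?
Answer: 788/34555 ≈ 0.022804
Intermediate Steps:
c = 2/5 (c = 2*(1/5) = 2/5 ≈ 0.40000)
l(E, F) = F + 2*E
S(U, A) = 2/5 + U + 2*A (S(U, A) = U + (2/5 + 2*A) = 2/5 + U + 2*A)
S(-32, -63)/(-6911) = (2/5 - 32 + 2*(-63))/(-6911) = (2/5 - 32 - 126)*(-1/6911) = -788/5*(-1/6911) = 788/34555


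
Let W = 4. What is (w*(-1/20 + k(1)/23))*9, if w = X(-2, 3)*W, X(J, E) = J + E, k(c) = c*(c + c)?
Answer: 153/115 ≈ 1.3304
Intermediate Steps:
k(c) = 2*c² (k(c) = c*(2*c) = 2*c²)
X(J, E) = E + J
w = 4 (w = (3 - 2)*4 = 1*4 = 4)
(w*(-1/20 + k(1)/23))*9 = (4*(-1/20 + (2*1²)/23))*9 = (4*(-1*1/20 + (2*1)*(1/23)))*9 = (4*(-1/20 + 2*(1/23)))*9 = (4*(-1/20 + 2/23))*9 = (4*(17/460))*9 = (17/115)*9 = 153/115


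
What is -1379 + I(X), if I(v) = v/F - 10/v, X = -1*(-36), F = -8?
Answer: -12454/9 ≈ -1383.8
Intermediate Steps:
X = 36
I(v) = -10/v - v/8 (I(v) = v/(-8) - 10/v = v*(-⅛) - 10/v = -v/8 - 10/v = -10/v - v/8)
-1379 + I(X) = -1379 + (-10/36 - ⅛*36) = -1379 + (-10*1/36 - 9/2) = -1379 + (-5/18 - 9/2) = -1379 - 43/9 = -12454/9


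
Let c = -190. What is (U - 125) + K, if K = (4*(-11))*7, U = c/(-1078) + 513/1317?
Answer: -102323019/236621 ≈ -432.43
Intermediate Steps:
U = 133874/236621 (U = -190/(-1078) + 513/1317 = -190*(-1/1078) + 513*(1/1317) = 95/539 + 171/439 = 133874/236621 ≈ 0.56577)
K = -308 (K = -44*7 = -308)
(U - 125) + K = (133874/236621 - 125) - 308 = -29443751/236621 - 308 = -102323019/236621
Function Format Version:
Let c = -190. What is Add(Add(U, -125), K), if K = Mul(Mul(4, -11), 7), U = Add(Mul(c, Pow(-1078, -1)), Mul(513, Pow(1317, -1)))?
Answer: Rational(-102323019, 236621) ≈ -432.43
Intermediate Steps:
U = Rational(133874, 236621) (U = Add(Mul(-190, Pow(-1078, -1)), Mul(513, Pow(1317, -1))) = Add(Mul(-190, Rational(-1, 1078)), Mul(513, Rational(1, 1317))) = Add(Rational(95, 539), Rational(171, 439)) = Rational(133874, 236621) ≈ 0.56577)
K = -308 (K = Mul(-44, 7) = -308)
Add(Add(U, -125), K) = Add(Add(Rational(133874, 236621), -125), -308) = Add(Rational(-29443751, 236621), -308) = Rational(-102323019, 236621)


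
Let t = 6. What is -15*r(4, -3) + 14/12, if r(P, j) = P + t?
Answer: -893/6 ≈ -148.83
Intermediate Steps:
r(P, j) = 6 + P (r(P, j) = P + 6 = 6 + P)
-15*r(4, -3) + 14/12 = -15*(6 + 4) + 14/12 = -15*10 + 14*(1/12) = -150 + 7/6 = -893/6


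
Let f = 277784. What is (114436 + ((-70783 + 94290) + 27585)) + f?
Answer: 443312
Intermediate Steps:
(114436 + ((-70783 + 94290) + 27585)) + f = (114436 + ((-70783 + 94290) + 27585)) + 277784 = (114436 + (23507 + 27585)) + 277784 = (114436 + 51092) + 277784 = 165528 + 277784 = 443312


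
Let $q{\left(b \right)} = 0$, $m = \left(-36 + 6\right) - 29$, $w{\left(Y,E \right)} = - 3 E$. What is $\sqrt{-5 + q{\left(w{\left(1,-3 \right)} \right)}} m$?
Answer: $- 59 i \sqrt{5} \approx - 131.93 i$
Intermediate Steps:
$m = -59$ ($m = -30 - 29 = -59$)
$\sqrt{-5 + q{\left(w{\left(1,-3 \right)} \right)}} m = \sqrt{-5 + 0} \left(-59\right) = \sqrt{-5} \left(-59\right) = i \sqrt{5} \left(-59\right) = - 59 i \sqrt{5}$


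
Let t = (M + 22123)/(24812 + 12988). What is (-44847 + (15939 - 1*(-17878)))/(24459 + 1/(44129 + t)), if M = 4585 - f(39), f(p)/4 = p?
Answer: -2299896669320/5100015656121 ≈ -0.45096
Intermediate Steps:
f(p) = 4*p
M = 4429 (M = 4585 - 4*39 = 4585 - 1*156 = 4585 - 156 = 4429)
t = 3319/4725 (t = (4429 + 22123)/(24812 + 12988) = 26552/37800 = 26552*(1/37800) = 3319/4725 ≈ 0.70243)
(-44847 + (15939 - 1*(-17878)))/(24459 + 1/(44129 + t)) = (-44847 + (15939 - 1*(-17878)))/(24459 + 1/(44129 + 3319/4725)) = (-44847 + (15939 + 17878))/(24459 + 1/(208512844/4725)) = (-44847 + 33817)/(24459 + 4725/208512844) = -11030/5100015656121/208512844 = -11030*208512844/5100015656121 = -2299896669320/5100015656121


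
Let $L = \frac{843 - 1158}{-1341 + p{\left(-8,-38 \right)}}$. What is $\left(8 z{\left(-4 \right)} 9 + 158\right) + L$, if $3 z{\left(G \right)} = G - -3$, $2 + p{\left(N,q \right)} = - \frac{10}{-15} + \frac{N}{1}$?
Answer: $\frac{543779}{4051} \approx 134.23$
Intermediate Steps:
$p{\left(N,q \right)} = - \frac{4}{3} + N$ ($p{\left(N,q \right)} = -2 + \left(- \frac{10}{-15} + \frac{N}{1}\right) = -2 + \left(\left(-10\right) \left(- \frac{1}{15}\right) + N 1\right) = -2 + \left(\frac{2}{3} + N\right) = - \frac{4}{3} + N$)
$z{\left(G \right)} = 1 + \frac{G}{3}$ ($z{\left(G \right)} = \frac{G - -3}{3} = \frac{G + 3}{3} = \frac{3 + G}{3} = 1 + \frac{G}{3}$)
$L = \frac{945}{4051}$ ($L = \frac{843 - 1158}{-1341 - \frac{28}{3}} = - \frac{315}{-1341 - \frac{28}{3}} = - \frac{315}{- \frac{4051}{3}} = \left(-315\right) \left(- \frac{3}{4051}\right) = \frac{945}{4051} \approx 0.23328$)
$\left(8 z{\left(-4 \right)} 9 + 158\right) + L = \left(8 \left(1 + \frac{1}{3} \left(-4\right)\right) 9 + 158\right) + \frac{945}{4051} = \left(8 \left(1 - \frac{4}{3}\right) 9 + 158\right) + \frac{945}{4051} = \left(8 \left(- \frac{1}{3}\right) 9 + 158\right) + \frac{945}{4051} = \left(\left(- \frac{8}{3}\right) 9 + 158\right) + \frac{945}{4051} = \left(-24 + 158\right) + \frac{945}{4051} = 134 + \frac{945}{4051} = \frac{543779}{4051}$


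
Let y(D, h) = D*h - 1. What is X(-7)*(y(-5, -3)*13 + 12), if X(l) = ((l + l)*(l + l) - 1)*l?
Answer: -264810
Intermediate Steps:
y(D, h) = -1 + D*h
X(l) = l*(-1 + 4*l²) (X(l) = ((2*l)*(2*l) - 1)*l = (4*l² - 1)*l = (-1 + 4*l²)*l = l*(-1 + 4*l²))
X(-7)*(y(-5, -3)*13 + 12) = (-1*(-7) + 4*(-7)³)*((-1 - 5*(-3))*13 + 12) = (7 + 4*(-343))*((-1 + 15)*13 + 12) = (7 - 1372)*(14*13 + 12) = -1365*(182 + 12) = -1365*194 = -264810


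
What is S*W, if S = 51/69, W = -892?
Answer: -15164/23 ≈ -659.30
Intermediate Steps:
S = 17/23 (S = 51*(1/69) = 17/23 ≈ 0.73913)
S*W = (17/23)*(-892) = -15164/23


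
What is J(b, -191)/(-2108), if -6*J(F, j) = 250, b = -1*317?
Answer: 125/6324 ≈ 0.019766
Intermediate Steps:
b = -317
J(F, j) = -125/3 (J(F, j) = -⅙*250 = -125/3)
J(b, -191)/(-2108) = -125/3/(-2108) = -125/3*(-1/2108) = 125/6324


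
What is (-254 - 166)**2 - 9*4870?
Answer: 132570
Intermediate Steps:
(-254 - 166)**2 - 9*4870 = (-420)**2 - 1*43830 = 176400 - 43830 = 132570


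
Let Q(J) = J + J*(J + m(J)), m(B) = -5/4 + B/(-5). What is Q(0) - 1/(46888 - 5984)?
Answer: -1/40904 ≈ -2.4447e-5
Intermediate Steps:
m(B) = -5/4 - B/5 (m(B) = -5*¼ + B*(-⅕) = -5/4 - B/5)
Q(J) = J + J*(-5/4 + 4*J/5) (Q(J) = J + J*(J + (-5/4 - J/5)) = J + J*(-5/4 + 4*J/5))
Q(0) - 1/(46888 - 5984) = (1/20)*0*(-5 + 16*0) - 1/(46888 - 5984) = (1/20)*0*(-5 + 0) - 1/40904 = (1/20)*0*(-5) - 1*1/40904 = 0 - 1/40904 = -1/40904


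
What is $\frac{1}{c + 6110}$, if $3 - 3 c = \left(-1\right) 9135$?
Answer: $\frac{1}{9156} \approx 0.00010922$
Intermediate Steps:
$c = 3046$ ($c = 1 - \frac{\left(-1\right) 9135}{3} = 1 - -3045 = 1 + 3045 = 3046$)
$\frac{1}{c + 6110} = \frac{1}{3046 + 6110} = \frac{1}{9156}$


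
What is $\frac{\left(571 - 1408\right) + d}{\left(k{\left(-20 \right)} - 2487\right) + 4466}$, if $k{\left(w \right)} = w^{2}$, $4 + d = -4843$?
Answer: $- \frac{5684}{2379} \approx -2.3892$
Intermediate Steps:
$d = -4847$ ($d = -4 - 4843 = -4847$)
$\frac{\left(571 - 1408\right) + d}{\left(k{\left(-20 \right)} - 2487\right) + 4466} = \frac{\left(571 - 1408\right) - 4847}{\left(\left(-20\right)^{2} - 2487\right) + 4466} = \frac{-837 - 4847}{\left(400 - 2487\right) + 4466} = - \frac{5684}{-2087 + 4466} = - \frac{5684}{2379}$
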